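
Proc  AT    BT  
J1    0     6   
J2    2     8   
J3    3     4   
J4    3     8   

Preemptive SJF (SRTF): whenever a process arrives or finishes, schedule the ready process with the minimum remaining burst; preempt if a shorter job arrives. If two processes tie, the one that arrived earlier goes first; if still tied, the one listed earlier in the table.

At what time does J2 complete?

Gantt: | J1 0-6 | J3 6-10 | J2 10-18 | J4 18-26 |
Completion: J1=6  J2=18  J3=10  J4=26
Turnaround (C−A): J1=6  J2=16  J3=7  J4=23

18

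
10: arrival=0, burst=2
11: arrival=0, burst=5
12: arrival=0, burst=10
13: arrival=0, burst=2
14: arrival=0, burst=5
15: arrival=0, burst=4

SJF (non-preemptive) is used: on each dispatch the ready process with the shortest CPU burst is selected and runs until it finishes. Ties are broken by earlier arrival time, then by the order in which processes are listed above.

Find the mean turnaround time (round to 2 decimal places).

12.17

Schedule: | 10 0-2 | 13 2-4 | 15 4-8 | 11 8-13 | 14 13-18 | 12 18-28 |
Completion: 10=2  11=13  12=28  13=4  14=18  15=8
Turnaround times: 10=2, 11=13, 12=28, 13=4, 14=18, 15=8
Average turnaround = (2+13+28+4+18+8) / 6 = 73/6 = 12.17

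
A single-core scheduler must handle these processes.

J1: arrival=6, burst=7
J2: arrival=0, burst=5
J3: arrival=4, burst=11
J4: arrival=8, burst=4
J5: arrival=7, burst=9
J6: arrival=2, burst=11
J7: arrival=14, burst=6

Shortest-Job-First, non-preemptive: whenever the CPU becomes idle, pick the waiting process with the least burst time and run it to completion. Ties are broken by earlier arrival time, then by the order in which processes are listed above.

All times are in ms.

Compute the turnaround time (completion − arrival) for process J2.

Timeline: | J2 0-5 | J6 5-16 | J4 16-20 | J7 20-26 | J1 26-33 | J5 33-42 | J3 42-53 |
Completion: J1=33  J2=5  J3=53  J4=20  J5=42  J6=16  J7=26
Turnaround(J2) = completion − arrival = 5 − 0 = 5

5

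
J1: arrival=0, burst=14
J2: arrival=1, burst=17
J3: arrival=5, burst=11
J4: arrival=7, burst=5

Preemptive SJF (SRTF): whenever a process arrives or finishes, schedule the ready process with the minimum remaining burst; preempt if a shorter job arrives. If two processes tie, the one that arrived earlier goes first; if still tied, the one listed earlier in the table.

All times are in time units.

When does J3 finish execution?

30

Timeline: | J1 0-7 | J4 7-12 | J1 12-19 | J3 19-30 | J2 30-47 |
Completion: J1=19  J2=47  J3=30  J4=12
Turnaround (C−A): J1=19  J2=46  J3=25  J4=5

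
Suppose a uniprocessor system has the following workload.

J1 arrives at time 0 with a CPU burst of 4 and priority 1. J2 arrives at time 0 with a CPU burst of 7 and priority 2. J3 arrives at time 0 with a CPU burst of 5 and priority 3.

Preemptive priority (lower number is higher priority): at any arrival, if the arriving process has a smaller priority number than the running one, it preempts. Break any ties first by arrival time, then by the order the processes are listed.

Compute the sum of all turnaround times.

Gantt: | J1 0-4 | J2 4-11 | J3 11-16 |
Completion: J1=4  J2=11  J3=16
Turnaround (C−A): J1=4  J2=11  J3=16
Turnaround = completion − arrival: J1=4, J2=11, J3=16
Total turnaround = 4 + 11 + 16 = 31

31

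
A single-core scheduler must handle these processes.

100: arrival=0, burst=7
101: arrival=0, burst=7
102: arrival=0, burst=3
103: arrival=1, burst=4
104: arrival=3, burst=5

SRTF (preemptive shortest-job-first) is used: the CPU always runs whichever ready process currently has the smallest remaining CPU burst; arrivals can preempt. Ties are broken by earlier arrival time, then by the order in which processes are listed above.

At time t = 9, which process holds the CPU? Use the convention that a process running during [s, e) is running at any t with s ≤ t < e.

Timeline: | 102 0-3 | 103 3-7 | 104 7-12 | 100 12-19 | 101 19-26 |
Completion: 100=19  101=26  102=3  103=7  104=12

104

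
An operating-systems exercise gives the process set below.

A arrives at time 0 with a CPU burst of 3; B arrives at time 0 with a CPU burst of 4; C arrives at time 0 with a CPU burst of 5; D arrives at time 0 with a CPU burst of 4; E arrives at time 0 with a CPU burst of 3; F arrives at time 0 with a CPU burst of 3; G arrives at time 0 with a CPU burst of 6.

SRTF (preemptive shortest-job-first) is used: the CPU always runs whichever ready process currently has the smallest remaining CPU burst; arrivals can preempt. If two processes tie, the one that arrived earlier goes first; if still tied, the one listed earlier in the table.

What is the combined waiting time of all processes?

70

Timeline: | A 0-3 | E 3-6 | F 6-9 | B 9-13 | D 13-17 | C 17-22 | G 22-28 |
Completion: A=3  B=13  C=22  D=17  E=6  F=9  G=28
Waiting = turnaround − burst: A=0, B=9, C=17, D=13, E=3, F=6, G=22
Total waiting = 0 + 9 + 17 + 13 + 3 + 6 + 22 = 70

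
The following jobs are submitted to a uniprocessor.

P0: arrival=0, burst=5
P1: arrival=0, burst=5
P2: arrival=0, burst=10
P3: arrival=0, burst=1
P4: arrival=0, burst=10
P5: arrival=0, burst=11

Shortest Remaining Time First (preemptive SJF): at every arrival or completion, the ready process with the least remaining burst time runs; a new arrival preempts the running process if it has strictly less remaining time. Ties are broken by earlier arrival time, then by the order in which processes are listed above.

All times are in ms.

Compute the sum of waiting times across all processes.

Gantt: | P3 0-1 | P0 1-6 | P1 6-11 | P2 11-21 | P4 21-31 | P5 31-42 |
Completion: P0=6  P1=11  P2=21  P3=1  P4=31  P5=42
Turnaround (C−A): P0=6  P1=11  P2=21  P3=1  P4=31  P5=42
Waiting = turnaround − burst: P0=1, P1=6, P2=11, P3=0, P4=21, P5=31
Total waiting = 1 + 6 + 11 + 0 + 21 + 31 = 70

70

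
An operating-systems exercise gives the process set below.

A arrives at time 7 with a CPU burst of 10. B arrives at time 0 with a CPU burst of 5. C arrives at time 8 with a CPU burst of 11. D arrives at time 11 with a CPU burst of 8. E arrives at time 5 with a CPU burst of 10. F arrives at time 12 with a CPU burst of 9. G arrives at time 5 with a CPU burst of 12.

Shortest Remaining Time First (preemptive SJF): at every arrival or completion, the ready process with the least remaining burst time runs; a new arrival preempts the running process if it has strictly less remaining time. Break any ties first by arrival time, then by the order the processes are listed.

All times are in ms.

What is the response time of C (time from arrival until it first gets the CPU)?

Gantt: | B 0-5 | E 5-15 | D 15-23 | F 23-32 | A 32-42 | C 42-53 | G 53-65 |
Completion: A=42  B=5  C=53  D=23  E=15  F=32  G=65
Response(C) = first start − arrival = 42 − 8 = 34

34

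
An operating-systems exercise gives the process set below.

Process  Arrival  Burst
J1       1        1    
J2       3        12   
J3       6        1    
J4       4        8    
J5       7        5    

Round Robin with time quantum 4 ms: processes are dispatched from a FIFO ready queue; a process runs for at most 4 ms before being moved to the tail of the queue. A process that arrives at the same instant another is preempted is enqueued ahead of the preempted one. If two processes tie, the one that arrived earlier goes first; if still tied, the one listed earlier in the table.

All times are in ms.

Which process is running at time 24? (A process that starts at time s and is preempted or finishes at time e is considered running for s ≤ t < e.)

Timeline: | idle 0-1 | J1 1-2 | idle 2-3 | J2 3-7 | J4 7-11 | J3 11-12 | J5 12-16 | J2 16-20 | J4 20-24 | J5 24-25 | J2 25-29 |
Completion: J1=2  J2=29  J3=12  J4=24  J5=25
Turnaround (C−A): J1=1  J2=26  J3=6  J4=20  J5=18

J5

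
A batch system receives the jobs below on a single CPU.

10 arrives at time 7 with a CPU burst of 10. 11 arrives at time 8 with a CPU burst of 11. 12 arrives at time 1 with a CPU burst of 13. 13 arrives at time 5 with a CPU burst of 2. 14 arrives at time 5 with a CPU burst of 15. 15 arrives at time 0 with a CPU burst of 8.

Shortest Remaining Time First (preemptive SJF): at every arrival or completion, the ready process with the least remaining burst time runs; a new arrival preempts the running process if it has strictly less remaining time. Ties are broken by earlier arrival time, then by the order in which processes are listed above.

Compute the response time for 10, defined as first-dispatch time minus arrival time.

Timeline: | 15 0-5 | 13 5-7 | 15 7-10 | 10 10-20 | 11 20-31 | 12 31-44 | 14 44-59 |
Completion: 10=20  11=31  12=44  13=7  14=59  15=10
Turnaround (C−A): 10=13  11=23  12=43  13=2  14=54  15=10
Response(10) = first start − arrival = 10 − 7 = 3

3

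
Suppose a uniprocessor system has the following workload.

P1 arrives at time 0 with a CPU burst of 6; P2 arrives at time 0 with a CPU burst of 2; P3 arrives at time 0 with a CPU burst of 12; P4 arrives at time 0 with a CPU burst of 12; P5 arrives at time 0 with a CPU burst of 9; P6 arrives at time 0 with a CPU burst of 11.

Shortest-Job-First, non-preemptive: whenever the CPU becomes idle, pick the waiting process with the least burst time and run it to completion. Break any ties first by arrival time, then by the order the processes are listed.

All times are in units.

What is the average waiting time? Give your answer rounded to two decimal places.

15.83

Timeline: | P2 0-2 | P1 2-8 | P5 8-17 | P6 17-28 | P3 28-40 | P4 40-52 |
Completion: P1=8  P2=2  P3=40  P4=52  P5=17  P6=28
Waiting times: P1=2, P2=0, P3=28, P4=40, P5=8, P6=17
Average waiting = (2+0+28+40+8+17) / 6 = 95/6 = 15.83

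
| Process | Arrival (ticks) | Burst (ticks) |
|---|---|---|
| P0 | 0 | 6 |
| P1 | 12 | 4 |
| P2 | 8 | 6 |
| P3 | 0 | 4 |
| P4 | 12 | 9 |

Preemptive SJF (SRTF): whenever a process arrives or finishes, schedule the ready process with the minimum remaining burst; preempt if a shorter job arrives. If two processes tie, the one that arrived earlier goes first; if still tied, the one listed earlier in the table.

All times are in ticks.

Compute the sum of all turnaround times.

47

Schedule: | P3 0-4 | P0 4-10 | P2 10-16 | P1 16-20 | P4 20-29 |
Completion: P0=10  P1=20  P2=16  P3=4  P4=29
Turnaround (C−A): P0=10  P1=8  P2=8  P3=4  P4=17
Turnaround = completion − arrival: P0=10, P1=8, P2=8, P3=4, P4=17
Total turnaround = 10 + 8 + 8 + 4 + 17 = 47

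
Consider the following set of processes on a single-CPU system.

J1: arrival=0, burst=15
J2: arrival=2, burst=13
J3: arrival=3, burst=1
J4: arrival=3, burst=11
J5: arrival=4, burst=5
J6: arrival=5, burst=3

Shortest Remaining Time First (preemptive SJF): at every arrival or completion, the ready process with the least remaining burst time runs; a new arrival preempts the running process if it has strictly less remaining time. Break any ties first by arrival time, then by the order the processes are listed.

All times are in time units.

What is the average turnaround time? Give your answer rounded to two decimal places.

Gantt: | J1 0-3 | J3 3-4 | J5 4-5 | J6 5-8 | J5 8-12 | J4 12-23 | J1 23-35 | J2 35-48 |
Completion: J1=35  J2=48  J3=4  J4=23  J5=12  J6=8
Turnaround (C−A): J1=35  J2=46  J3=1  J4=20  J5=8  J6=3
Turnaround times: J1=35, J2=46, J3=1, J4=20, J5=8, J6=3
Average turnaround = (35+46+1+20+8+3) / 6 = 113/6 = 18.83

18.83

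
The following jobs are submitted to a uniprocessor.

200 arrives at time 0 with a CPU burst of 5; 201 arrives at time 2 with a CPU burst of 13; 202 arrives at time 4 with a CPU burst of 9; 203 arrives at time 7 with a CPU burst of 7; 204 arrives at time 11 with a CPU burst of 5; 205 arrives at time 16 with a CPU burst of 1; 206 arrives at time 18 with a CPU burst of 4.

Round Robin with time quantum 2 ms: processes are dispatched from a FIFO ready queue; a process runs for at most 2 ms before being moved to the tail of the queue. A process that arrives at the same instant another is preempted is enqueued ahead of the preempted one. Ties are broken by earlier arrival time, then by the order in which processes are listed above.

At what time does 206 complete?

Schedule: | 200 0-2 | 201 2-4 | 200 4-6 | 202 6-8 | 201 8-10 | 200 10-11 | 203 11-13 | 202 13-15 | 201 15-17 | 204 17-19 | 203 19-21 | 202 21-23 | 205 23-24 | 201 24-26 | 206 26-28 | 204 28-30 | 203 30-32 | 202 32-34 | 201 34-36 | 206 36-38 | 204 38-39 | 203 39-40 | 202 40-41 | 201 41-44 |
Completion: 200=11  201=44  202=41  203=40  204=39  205=24  206=38
Turnaround (C−A): 200=11  201=42  202=37  203=33  204=28  205=8  206=20

38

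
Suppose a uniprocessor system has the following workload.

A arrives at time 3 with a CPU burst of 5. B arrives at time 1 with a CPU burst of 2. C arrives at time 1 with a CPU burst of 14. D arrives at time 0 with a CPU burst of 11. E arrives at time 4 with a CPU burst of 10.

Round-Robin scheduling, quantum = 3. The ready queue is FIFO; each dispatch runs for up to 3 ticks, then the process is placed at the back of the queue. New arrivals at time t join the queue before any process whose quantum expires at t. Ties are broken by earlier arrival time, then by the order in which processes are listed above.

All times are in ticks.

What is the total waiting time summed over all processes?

91

Timeline: | D 0-3 | B 3-5 | C 5-8 | A 8-11 | D 11-14 | E 14-17 | C 17-20 | A 20-22 | D 22-25 | E 25-28 | C 28-31 | D 31-33 | E 33-36 | C 36-39 | E 39-40 | C 40-42 |
Completion: A=22  B=5  C=42  D=33  E=40
Turnaround (C−A): A=19  B=4  C=41  D=33  E=36
Waiting = turnaround − burst: A=14, B=2, C=27, D=22, E=26
Total waiting = 14 + 2 + 27 + 22 + 26 = 91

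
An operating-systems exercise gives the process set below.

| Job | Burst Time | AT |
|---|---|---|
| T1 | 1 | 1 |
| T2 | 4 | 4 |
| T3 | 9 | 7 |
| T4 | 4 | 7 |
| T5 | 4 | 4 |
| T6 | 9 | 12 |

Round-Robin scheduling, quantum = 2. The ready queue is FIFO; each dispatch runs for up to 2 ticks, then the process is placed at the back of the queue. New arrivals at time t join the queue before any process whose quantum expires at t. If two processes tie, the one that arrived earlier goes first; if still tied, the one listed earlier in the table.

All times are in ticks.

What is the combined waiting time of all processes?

51

Timeline: | idle 0-1 | T1 1-2 | idle 2-4 | T2 4-6 | T5 6-8 | T2 8-10 | T3 10-12 | T4 12-14 | T5 14-16 | T6 16-18 | T3 18-20 | T4 20-22 | T6 22-24 | T3 24-26 | T6 26-28 | T3 28-30 | T6 30-32 | T3 32-33 | T6 33-34 |
Completion: T1=2  T2=10  T3=33  T4=22  T5=16  T6=34
Turnaround (C−A): T1=1  T2=6  T3=26  T4=15  T5=12  T6=22
Waiting = turnaround − burst: T1=0, T2=2, T3=17, T4=11, T5=8, T6=13
Total waiting = 0 + 2 + 17 + 11 + 8 + 13 = 51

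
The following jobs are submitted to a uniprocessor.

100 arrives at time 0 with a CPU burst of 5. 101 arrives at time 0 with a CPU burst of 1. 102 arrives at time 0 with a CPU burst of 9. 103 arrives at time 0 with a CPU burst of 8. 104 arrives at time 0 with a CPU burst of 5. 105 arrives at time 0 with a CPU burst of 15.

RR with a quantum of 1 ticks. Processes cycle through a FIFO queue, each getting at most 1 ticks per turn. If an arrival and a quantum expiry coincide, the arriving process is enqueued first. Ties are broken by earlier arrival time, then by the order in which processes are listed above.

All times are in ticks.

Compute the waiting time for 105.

Schedule: | 100 0-1 | 101 1-2 | 102 2-3 | 103 3-4 | 104 4-5 | 105 5-6 | 100 6-7 | 102 7-8 | 103 8-9 | 104 9-10 | 105 10-11 | 100 11-12 | 102 12-13 | 103 13-14 | 104 14-15 | 105 15-16 | 100 16-17 | 102 17-18 | 103 18-19 | 104 19-20 | 105 20-21 | 100 21-22 | 102 22-23 | 103 23-24 | 104 24-25 | 105 25-26 | 102 26-27 | 103 27-28 | 105 28-29 | 102 29-30 | 103 30-31 | 105 31-32 | 102 32-33 | 103 33-34 | 105 34-35 | 102 35-36 | 105 36-43 |
Completion: 100=22  101=2  102=36  103=34  104=25  105=43
Turnaround (C−A): 100=22  101=2  102=36  103=34  104=25  105=43
Waiting(105) = turnaround − burst = 43 − 15 = 28

28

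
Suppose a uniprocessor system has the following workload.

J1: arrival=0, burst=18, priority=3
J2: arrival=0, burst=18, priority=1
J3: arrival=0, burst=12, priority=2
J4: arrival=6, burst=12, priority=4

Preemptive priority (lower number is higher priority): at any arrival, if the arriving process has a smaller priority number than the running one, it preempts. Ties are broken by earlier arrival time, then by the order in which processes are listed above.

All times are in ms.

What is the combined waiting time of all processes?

90

Timeline: | J2 0-18 | J3 18-30 | J1 30-48 | J4 48-60 |
Completion: J1=48  J2=18  J3=30  J4=60
Turnaround (C−A): J1=48  J2=18  J3=30  J4=54
Waiting = turnaround − burst: J1=30, J2=0, J3=18, J4=42
Total waiting = 30 + 0 + 18 + 42 = 90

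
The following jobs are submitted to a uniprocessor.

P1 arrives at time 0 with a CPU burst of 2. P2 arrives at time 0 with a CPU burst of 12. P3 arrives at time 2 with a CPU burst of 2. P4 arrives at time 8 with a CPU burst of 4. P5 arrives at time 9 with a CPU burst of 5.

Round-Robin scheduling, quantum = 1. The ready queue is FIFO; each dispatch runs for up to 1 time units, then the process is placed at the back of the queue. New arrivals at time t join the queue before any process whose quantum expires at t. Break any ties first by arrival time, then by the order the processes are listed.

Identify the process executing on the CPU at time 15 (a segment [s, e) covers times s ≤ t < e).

Timeline: | P1 0-1 | P2 1-2 | P1 2-3 | P3 3-4 | P2 4-5 | P3 5-6 | P2 6-8 | P4 8-9 | P2 9-10 | P5 10-11 | P4 11-12 | P2 12-13 | P5 13-14 | P4 14-15 | P2 15-16 | P5 16-17 | P4 17-18 | P2 18-19 | P5 19-20 | P2 20-21 | P5 21-22 | P2 22-25 |
Completion: P1=3  P2=25  P3=6  P4=18  P5=22

P2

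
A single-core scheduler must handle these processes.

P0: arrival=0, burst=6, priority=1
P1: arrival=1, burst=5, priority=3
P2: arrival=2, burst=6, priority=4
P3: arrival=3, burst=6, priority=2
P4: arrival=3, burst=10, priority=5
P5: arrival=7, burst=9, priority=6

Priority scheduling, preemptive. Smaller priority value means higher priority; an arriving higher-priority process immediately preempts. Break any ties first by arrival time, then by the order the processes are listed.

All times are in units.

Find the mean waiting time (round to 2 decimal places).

12.50

Schedule: | P0 0-6 | P3 6-12 | P1 12-17 | P2 17-23 | P4 23-33 | P5 33-42 |
Completion: P0=6  P1=17  P2=23  P3=12  P4=33  P5=42
Waiting times: P0=0, P1=11, P2=15, P3=3, P4=20, P5=26
Average waiting = (0+11+15+3+20+26) / 6 = 75/6 = 12.50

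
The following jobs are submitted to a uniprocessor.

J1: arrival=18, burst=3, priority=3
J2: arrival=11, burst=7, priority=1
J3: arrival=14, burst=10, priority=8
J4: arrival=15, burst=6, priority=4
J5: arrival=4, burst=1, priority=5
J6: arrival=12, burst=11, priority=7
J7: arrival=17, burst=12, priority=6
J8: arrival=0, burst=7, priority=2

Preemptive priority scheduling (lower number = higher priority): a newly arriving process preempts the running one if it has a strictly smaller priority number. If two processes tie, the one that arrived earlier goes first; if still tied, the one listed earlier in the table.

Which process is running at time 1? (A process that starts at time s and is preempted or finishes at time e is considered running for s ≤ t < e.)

Schedule: | J8 0-7 | J5 7-8 | idle 8-11 | J2 11-18 | J1 18-21 | J4 21-27 | J7 27-39 | J6 39-50 | J3 50-60 |
Completion: J1=21  J2=18  J3=60  J4=27  J5=8  J6=50  J7=39  J8=7

J8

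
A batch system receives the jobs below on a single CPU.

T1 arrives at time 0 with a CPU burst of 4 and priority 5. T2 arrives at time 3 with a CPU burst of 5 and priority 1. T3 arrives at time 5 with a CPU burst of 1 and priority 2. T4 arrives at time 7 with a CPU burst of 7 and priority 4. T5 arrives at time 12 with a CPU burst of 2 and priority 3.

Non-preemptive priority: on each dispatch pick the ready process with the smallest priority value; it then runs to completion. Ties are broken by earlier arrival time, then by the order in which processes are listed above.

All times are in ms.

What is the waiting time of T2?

1

Gantt: | T1 0-4 | T2 4-9 | T3 9-10 | T4 10-17 | T5 17-19 |
Completion: T1=4  T2=9  T3=10  T4=17  T5=19
Waiting(T2) = turnaround − burst = 6 − 5 = 1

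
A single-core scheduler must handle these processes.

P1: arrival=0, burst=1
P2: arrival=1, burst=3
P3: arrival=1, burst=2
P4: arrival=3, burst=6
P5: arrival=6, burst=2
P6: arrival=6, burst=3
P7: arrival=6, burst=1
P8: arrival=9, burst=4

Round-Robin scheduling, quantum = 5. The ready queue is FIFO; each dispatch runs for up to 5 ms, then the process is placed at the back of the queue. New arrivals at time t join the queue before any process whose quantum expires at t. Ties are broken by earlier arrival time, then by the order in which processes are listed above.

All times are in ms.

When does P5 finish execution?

13

Timeline: | P1 0-1 | P2 1-4 | P3 4-6 | P4 6-11 | P5 11-13 | P6 13-16 | P7 16-17 | P8 17-21 | P4 21-22 |
Completion: P1=1  P2=4  P3=6  P4=22  P5=13  P6=16  P7=17  P8=21
Turnaround (C−A): P1=1  P2=3  P3=5  P4=19  P5=7  P6=10  P7=11  P8=12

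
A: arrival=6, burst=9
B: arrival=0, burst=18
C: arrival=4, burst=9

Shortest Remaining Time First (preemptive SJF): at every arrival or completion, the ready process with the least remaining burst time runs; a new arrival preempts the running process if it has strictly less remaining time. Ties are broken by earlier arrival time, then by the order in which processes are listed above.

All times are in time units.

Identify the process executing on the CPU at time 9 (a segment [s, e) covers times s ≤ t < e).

C

Schedule: | B 0-4 | C 4-13 | A 13-22 | B 22-36 |
Completion: A=22  B=36  C=13
Turnaround (C−A): A=16  B=36  C=9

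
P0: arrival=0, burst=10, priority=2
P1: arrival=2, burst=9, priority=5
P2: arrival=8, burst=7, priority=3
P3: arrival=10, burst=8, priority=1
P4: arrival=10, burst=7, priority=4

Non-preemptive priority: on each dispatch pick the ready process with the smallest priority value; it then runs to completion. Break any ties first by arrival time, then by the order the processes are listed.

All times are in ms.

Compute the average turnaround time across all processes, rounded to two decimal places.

Schedule: | P0 0-10 | P3 10-18 | P2 18-25 | P4 25-32 | P1 32-41 |
Completion: P0=10  P1=41  P2=25  P3=18  P4=32
Turnaround (C−A): P0=10  P1=39  P2=17  P3=8  P4=22
Turnaround times: P0=10, P1=39, P2=17, P3=8, P4=22
Average turnaround = (10+39+17+8+22) / 5 = 96/5 = 19.20

19.20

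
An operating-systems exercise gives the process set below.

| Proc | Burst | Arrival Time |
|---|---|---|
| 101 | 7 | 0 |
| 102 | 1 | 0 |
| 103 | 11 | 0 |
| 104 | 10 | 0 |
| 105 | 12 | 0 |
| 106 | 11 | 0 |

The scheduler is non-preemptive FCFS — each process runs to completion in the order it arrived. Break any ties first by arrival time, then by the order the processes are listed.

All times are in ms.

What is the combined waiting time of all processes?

104

Schedule: | 101 0-7 | 102 7-8 | 103 8-19 | 104 19-29 | 105 29-41 | 106 41-52 |
Completion: 101=7  102=8  103=19  104=29  105=41  106=52
Turnaround (C−A): 101=7  102=8  103=19  104=29  105=41  106=52
Waiting = turnaround − burst: 101=0, 102=7, 103=8, 104=19, 105=29, 106=41
Total waiting = 0 + 7 + 8 + 19 + 29 + 41 = 104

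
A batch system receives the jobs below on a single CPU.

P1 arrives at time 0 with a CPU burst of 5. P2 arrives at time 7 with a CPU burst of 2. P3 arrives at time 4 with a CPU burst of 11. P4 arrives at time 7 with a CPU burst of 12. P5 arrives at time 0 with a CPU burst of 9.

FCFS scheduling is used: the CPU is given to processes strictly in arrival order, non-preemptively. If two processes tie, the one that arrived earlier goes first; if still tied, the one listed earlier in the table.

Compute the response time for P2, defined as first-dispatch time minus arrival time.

18

Gantt: | P1 0-5 | P5 5-14 | P3 14-25 | P2 25-27 | P4 27-39 |
Completion: P1=5  P2=27  P3=25  P4=39  P5=14
Turnaround (C−A): P1=5  P2=20  P3=21  P4=32  P5=14
Response(P2) = first start − arrival = 25 − 7 = 18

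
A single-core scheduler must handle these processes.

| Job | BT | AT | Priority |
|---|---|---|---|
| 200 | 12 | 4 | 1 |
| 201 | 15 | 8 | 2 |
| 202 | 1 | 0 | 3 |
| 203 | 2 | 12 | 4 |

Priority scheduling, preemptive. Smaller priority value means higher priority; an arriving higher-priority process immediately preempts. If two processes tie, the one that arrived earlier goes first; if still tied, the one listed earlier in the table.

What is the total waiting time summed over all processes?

27

Timeline: | 202 0-1 | idle 1-4 | 200 4-16 | 201 16-31 | 203 31-33 |
Completion: 200=16  201=31  202=1  203=33
Turnaround (C−A): 200=12  201=23  202=1  203=21
Waiting = turnaround − burst: 200=0, 201=8, 202=0, 203=19
Total waiting = 0 + 8 + 0 + 19 = 27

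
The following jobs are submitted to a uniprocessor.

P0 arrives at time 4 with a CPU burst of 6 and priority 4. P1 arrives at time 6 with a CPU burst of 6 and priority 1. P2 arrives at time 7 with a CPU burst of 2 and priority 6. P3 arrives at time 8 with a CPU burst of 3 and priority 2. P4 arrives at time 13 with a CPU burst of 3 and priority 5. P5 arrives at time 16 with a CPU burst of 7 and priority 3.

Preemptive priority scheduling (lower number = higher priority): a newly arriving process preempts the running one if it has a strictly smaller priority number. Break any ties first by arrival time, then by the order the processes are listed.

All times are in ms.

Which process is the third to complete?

Timeline: | idle 0-4 | P0 4-6 | P1 6-12 | P3 12-15 | P0 15-16 | P5 16-23 | P0 23-26 | P4 26-29 | P2 29-31 |
Completion: P0=26  P1=12  P2=31  P3=15  P4=29  P5=23
Turnaround (C−A): P0=22  P1=6  P2=24  P3=7  P4=16  P5=7
Finish order: P1 → P3 → P5 → P0 → P4 → P2

P5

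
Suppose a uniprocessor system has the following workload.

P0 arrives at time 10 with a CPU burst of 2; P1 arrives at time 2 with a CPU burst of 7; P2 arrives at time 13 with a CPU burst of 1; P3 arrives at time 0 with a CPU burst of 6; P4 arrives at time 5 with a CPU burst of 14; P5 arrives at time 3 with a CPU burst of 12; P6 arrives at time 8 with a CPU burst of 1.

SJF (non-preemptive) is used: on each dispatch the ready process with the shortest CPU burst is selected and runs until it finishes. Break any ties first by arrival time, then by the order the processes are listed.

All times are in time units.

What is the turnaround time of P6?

6

Gantt: | P3 0-6 | P1 6-13 | P6 13-14 | P2 14-15 | P0 15-17 | P5 17-29 | P4 29-43 |
Completion: P0=17  P1=13  P2=15  P3=6  P4=43  P5=29  P6=14
Turnaround(P6) = completion − arrival = 14 − 8 = 6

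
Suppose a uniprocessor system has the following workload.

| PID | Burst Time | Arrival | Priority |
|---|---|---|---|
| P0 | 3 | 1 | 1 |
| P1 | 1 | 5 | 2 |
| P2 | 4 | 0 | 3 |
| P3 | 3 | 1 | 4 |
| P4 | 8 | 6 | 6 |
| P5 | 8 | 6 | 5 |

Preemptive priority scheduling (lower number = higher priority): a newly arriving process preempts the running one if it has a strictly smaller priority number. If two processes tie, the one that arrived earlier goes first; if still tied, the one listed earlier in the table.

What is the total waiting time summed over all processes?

Schedule: | P2 0-1 | P0 1-4 | P2 4-5 | P1 5-6 | P2 6-8 | P3 8-11 | P5 11-19 | P4 19-27 |
Completion: P0=4  P1=6  P2=8  P3=11  P4=27  P5=19
Turnaround (C−A): P0=3  P1=1  P2=8  P3=10  P4=21  P5=13
Waiting = turnaround − burst: P0=0, P1=0, P2=4, P3=7, P4=13, P5=5
Total waiting = 0 + 0 + 4 + 7 + 13 + 5 = 29

29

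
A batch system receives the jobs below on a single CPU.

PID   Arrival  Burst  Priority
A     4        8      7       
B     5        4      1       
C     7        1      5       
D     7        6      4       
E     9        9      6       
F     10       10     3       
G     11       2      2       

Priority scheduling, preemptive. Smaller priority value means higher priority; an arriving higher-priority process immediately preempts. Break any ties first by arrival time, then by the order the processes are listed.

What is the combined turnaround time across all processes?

127

Gantt: | idle 0-4 | A 4-5 | B 5-9 | D 9-10 | F 10-11 | G 11-13 | F 13-22 | D 22-27 | C 27-28 | E 28-37 | A 37-44 |
Completion: A=44  B=9  C=28  D=27  E=37  F=22  G=13
Turnaround = completion − arrival: A=40, B=4, C=21, D=20, E=28, F=12, G=2
Total turnaround = 40 + 4 + 21 + 20 + 28 + 12 + 2 = 127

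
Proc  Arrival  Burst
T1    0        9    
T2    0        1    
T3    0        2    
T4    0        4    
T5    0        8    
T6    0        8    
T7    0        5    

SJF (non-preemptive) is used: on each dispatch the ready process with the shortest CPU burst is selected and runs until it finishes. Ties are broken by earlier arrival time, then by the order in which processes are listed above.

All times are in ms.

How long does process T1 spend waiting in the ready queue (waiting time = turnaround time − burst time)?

28

Gantt: | T2 0-1 | T3 1-3 | T4 3-7 | T7 7-12 | T5 12-20 | T6 20-28 | T1 28-37 |
Completion: T1=37  T2=1  T3=3  T4=7  T5=20  T6=28  T7=12
Waiting(T1) = turnaround − burst = 37 − 9 = 28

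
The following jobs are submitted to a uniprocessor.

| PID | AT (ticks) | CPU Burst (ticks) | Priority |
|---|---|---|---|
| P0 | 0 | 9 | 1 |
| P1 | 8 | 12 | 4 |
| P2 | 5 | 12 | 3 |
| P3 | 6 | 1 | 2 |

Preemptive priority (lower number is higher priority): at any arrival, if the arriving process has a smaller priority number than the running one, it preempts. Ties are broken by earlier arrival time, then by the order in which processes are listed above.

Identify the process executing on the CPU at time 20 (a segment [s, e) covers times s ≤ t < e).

Gantt: | P0 0-9 | P3 9-10 | P2 10-22 | P1 22-34 |
Completion: P0=9  P1=34  P2=22  P3=10

P2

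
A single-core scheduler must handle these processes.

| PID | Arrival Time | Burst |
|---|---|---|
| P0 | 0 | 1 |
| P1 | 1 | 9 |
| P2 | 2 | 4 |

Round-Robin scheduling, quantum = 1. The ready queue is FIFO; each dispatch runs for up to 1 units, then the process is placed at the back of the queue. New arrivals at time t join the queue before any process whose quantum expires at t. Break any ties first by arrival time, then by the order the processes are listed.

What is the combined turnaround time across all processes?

21

Schedule: | P0 0-1 | P1 1-2 | P2 2-3 | P1 3-4 | P2 4-5 | P1 5-6 | P2 6-7 | P1 7-8 | P2 8-9 | P1 9-14 |
Completion: P0=1  P1=14  P2=9
Turnaround (C−A): P0=1  P1=13  P2=7
Turnaround = completion − arrival: P0=1, P1=13, P2=7
Total turnaround = 1 + 13 + 7 = 21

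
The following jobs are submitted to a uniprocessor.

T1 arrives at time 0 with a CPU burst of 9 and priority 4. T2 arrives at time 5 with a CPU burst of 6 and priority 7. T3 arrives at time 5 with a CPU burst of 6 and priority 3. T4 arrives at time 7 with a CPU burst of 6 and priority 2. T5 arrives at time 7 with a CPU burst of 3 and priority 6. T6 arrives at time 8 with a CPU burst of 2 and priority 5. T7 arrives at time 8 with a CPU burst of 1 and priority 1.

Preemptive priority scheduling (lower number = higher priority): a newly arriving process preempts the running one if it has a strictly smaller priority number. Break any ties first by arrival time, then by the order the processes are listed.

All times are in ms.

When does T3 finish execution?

Gantt: | T1 0-5 | T3 5-7 | T4 7-8 | T7 8-9 | T4 9-14 | T3 14-18 | T1 18-22 | T6 22-24 | T5 24-27 | T2 27-33 |
Completion: T1=22  T2=33  T3=18  T4=14  T5=27  T6=24  T7=9
Turnaround (C−A): T1=22  T2=28  T3=13  T4=7  T5=20  T6=16  T7=1

18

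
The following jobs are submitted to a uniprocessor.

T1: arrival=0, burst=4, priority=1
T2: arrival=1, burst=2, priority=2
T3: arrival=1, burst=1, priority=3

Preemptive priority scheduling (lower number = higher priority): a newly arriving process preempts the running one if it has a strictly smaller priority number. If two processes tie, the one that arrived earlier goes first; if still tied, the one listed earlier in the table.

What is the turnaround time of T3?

6

Timeline: | T1 0-4 | T2 4-6 | T3 6-7 |
Completion: T1=4  T2=6  T3=7
Turnaround(T3) = completion − arrival = 7 − 1 = 6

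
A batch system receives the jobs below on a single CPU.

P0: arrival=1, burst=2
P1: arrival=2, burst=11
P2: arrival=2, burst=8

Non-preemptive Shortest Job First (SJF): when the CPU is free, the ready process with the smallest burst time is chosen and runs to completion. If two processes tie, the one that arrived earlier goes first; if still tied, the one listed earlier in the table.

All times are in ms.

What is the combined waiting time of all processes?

10

Gantt: | idle 0-1 | P0 1-3 | P2 3-11 | P1 11-22 |
Completion: P0=3  P1=22  P2=11
Turnaround (C−A): P0=2  P1=20  P2=9
Waiting = turnaround − burst: P0=0, P1=9, P2=1
Total waiting = 0 + 9 + 1 = 10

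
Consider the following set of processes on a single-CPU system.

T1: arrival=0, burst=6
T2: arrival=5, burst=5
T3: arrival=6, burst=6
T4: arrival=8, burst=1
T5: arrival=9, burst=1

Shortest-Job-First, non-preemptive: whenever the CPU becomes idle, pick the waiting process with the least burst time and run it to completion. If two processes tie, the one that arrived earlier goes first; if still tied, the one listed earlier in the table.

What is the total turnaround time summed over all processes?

Gantt: | T1 0-6 | T2 6-11 | T4 11-12 | T5 12-13 | T3 13-19 |
Completion: T1=6  T2=11  T3=19  T4=12  T5=13
Turnaround (C−A): T1=6  T2=6  T3=13  T4=4  T5=4
Turnaround = completion − arrival: T1=6, T2=6, T3=13, T4=4, T5=4
Total turnaround = 6 + 6 + 13 + 4 + 4 = 33

33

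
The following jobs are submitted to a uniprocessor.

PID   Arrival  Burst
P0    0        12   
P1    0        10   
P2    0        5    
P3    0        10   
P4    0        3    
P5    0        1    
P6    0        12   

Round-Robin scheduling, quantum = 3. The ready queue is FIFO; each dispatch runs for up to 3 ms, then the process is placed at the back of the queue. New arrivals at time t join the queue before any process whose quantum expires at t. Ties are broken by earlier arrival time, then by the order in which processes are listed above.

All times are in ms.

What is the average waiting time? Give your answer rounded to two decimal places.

Timeline: | P0 0-3 | P1 3-6 | P2 6-9 | P3 9-12 | P4 12-15 | P5 15-16 | P6 16-19 | P0 19-22 | P1 22-25 | P2 25-27 | P3 27-30 | P6 30-33 | P0 33-36 | P1 36-39 | P3 39-42 | P6 42-45 | P0 45-48 | P1 48-49 | P3 49-50 | P6 50-53 |
Completion: P0=48  P1=49  P2=27  P3=50  P4=15  P5=16  P6=53
Waiting times: P0=36, P1=39, P2=22, P3=40, P4=12, P5=15, P6=41
Average waiting = (36+39+22+40+12+15+41) / 7 = 205/7 = 29.29

29.29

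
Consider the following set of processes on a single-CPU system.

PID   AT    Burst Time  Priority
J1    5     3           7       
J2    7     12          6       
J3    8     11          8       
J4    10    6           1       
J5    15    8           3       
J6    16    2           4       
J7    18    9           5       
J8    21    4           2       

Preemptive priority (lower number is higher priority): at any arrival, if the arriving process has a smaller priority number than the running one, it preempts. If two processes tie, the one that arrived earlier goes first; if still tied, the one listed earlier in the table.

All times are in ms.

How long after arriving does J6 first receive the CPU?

12

Schedule: | idle 0-5 | J1 5-7 | J2 7-10 | J4 10-16 | J5 16-21 | J8 21-25 | J5 25-28 | J6 28-30 | J7 30-39 | J2 39-48 | J1 48-49 | J3 49-60 |
Completion: J1=49  J2=48  J3=60  J4=16  J5=28  J6=30  J7=39  J8=25
Response(J6) = first start − arrival = 28 − 16 = 12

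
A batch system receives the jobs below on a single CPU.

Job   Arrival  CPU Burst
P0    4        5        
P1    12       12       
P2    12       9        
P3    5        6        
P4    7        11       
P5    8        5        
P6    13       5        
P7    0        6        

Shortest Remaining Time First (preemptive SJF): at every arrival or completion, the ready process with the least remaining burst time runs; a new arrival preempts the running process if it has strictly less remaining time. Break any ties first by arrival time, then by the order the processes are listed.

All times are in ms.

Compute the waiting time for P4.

Schedule: | P7 0-6 | P0 6-11 | P5 11-16 | P6 16-21 | P3 21-27 | P2 27-36 | P4 36-47 | P1 47-59 |
Completion: P0=11  P1=59  P2=36  P3=27  P4=47  P5=16  P6=21  P7=6
Waiting(P4) = turnaround − burst = 40 − 11 = 29

29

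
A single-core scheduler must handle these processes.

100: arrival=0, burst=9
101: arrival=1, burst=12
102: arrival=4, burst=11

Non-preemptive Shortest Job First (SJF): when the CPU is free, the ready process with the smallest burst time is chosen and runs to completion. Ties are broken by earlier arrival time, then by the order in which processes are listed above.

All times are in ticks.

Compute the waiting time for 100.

Gantt: | 100 0-9 | 102 9-20 | 101 20-32 |
Completion: 100=9  101=32  102=20
Turnaround (C−A): 100=9  101=31  102=16
Waiting(100) = turnaround − burst = 9 − 9 = 0

0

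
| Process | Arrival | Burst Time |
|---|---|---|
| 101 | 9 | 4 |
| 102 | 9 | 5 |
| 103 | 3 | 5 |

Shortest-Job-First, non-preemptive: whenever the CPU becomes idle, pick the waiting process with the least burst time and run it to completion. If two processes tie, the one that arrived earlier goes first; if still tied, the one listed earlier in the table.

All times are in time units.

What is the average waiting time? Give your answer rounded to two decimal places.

1.33

Timeline: | idle 0-3 | 103 3-8 | idle 8-9 | 101 9-13 | 102 13-18 |
Completion: 101=13  102=18  103=8
Turnaround (C−A): 101=4  102=9  103=5
Waiting times: 101=0, 102=4, 103=0
Average waiting = (0+4+0) / 3 = 4/3 = 1.33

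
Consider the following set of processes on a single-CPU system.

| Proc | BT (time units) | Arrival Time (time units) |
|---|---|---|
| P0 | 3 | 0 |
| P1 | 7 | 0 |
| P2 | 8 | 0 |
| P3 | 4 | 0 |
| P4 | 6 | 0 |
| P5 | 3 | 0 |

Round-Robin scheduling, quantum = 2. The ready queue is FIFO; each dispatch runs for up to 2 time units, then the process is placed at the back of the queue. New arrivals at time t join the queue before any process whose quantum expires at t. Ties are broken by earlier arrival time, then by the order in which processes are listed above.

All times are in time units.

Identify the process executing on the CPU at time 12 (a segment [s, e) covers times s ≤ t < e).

P0

Timeline: | P0 0-2 | P1 2-4 | P2 4-6 | P3 6-8 | P4 8-10 | P5 10-12 | P0 12-13 | P1 13-15 | P2 15-17 | P3 17-19 | P4 19-21 | P5 21-22 | P1 22-24 | P2 24-26 | P4 26-28 | P1 28-29 | P2 29-31 |
Completion: P0=13  P1=29  P2=31  P3=19  P4=28  P5=22
Turnaround (C−A): P0=13  P1=29  P2=31  P3=19  P4=28  P5=22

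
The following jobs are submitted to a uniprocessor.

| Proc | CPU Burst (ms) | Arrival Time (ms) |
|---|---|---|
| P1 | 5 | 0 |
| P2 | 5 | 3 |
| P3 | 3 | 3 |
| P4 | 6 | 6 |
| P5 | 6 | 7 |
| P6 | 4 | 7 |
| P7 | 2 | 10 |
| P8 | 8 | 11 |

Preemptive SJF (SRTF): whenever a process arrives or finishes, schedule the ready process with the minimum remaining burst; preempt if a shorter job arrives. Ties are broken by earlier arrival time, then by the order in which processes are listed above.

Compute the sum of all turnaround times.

106

Timeline: | P1 0-5 | P3 5-8 | P6 8-12 | P7 12-14 | P2 14-19 | P4 19-25 | P5 25-31 | P8 31-39 |
Completion: P1=5  P2=19  P3=8  P4=25  P5=31  P6=12  P7=14  P8=39
Turnaround (C−A): P1=5  P2=16  P3=5  P4=19  P5=24  P6=5  P7=4  P8=28
Turnaround = completion − arrival: P1=5, P2=16, P3=5, P4=19, P5=24, P6=5, P7=4, P8=28
Total turnaround = 5 + 16 + 5 + 19 + 24 + 5 + 4 + 28 = 106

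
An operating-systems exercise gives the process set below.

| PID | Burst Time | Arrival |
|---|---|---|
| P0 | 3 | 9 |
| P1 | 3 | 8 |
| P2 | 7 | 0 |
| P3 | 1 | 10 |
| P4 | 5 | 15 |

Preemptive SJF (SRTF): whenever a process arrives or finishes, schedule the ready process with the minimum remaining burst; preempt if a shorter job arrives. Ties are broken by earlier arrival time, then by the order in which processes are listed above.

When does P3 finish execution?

12

Gantt: | P2 0-7 | idle 7-8 | P1 8-11 | P3 11-12 | P0 12-15 | P4 15-20 |
Completion: P0=15  P1=11  P2=7  P3=12  P4=20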